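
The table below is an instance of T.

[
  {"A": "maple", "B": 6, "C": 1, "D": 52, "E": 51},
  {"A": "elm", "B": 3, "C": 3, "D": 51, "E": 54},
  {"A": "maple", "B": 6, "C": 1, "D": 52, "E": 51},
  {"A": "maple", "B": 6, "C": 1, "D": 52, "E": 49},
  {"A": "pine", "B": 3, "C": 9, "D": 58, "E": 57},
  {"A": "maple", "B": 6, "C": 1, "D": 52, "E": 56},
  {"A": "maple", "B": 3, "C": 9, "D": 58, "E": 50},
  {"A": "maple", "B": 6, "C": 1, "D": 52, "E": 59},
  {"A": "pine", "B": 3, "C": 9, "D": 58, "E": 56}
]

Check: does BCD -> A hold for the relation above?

No

(B=6, C=1, D=52): 5 rows → A = maple, maple, maple, maple, maple ✓
(B=3, C=3, D=51): 1 row → A = elm ✓
(B=3, C=9, D=58): 3 rows → A takes values {pine, maple} — violation
Two rows agree on BCD but differ on A, so BCD -> A does not hold.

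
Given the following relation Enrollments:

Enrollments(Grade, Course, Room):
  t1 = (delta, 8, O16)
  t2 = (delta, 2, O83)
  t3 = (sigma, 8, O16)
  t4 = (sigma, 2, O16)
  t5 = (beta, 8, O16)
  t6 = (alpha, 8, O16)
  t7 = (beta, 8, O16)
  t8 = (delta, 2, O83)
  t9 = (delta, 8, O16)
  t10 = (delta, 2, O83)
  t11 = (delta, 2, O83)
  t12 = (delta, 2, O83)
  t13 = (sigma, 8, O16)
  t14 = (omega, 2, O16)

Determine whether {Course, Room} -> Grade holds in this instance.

(Course=8, Room=O16): rows 1, 3, 5, 6, 7, 9, 13 → Grade takes values {delta, sigma, beta, alpha} — violation
(Course=2, Room=O83): rows 2, 8, 10, 11, 12 → Grade = delta, delta, delta, delta, delta ✓
(Course=2, Room=O16): rows 4, 14 → Grade takes values {sigma, omega} — violation
Two rows agree on {Course, Room} but differ on Grade, so {Course, Room} -> Grade does not hold.

No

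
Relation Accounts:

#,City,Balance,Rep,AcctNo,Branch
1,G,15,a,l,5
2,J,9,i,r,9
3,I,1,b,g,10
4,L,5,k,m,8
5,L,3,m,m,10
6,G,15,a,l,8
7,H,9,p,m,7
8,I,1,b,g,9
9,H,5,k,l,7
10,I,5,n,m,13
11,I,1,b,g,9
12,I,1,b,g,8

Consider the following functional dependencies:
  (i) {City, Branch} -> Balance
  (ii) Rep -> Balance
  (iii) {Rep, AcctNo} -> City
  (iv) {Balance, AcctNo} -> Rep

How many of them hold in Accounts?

(i) {City, Branch} -> Balance: (City=H, Branch=7): rows 7, 9 → Balance takes values {9, 5} — violation — fails.
(ii) Rep -> Balance: every LHS value maps to a single RHS value — holds.
(iii) {Rep, AcctNo} -> City: every LHS value maps to a single RHS value — holds.
(iv) {Balance, AcctNo} -> Rep: (Balance=5, AcctNo=m): rows 4, 10 → Rep takes values {k, n} — violation — fails.
2 of the 4 dependencies hold.

2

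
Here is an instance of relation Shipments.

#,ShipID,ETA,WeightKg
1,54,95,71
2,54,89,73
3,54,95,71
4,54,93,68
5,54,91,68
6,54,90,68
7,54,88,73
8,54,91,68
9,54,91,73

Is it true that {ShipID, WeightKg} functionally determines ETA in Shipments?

No

(ShipID=54, WeightKg=71): rows 1, 3 → ETA = 95, 95 ✓
(ShipID=54, WeightKg=73): rows 2, 7, 9 → ETA takes values {89, 88, 91} — violation
(ShipID=54, WeightKg=68): rows 4, 5, 6, 8 → ETA takes values {93, 91, 90} — violation
Two rows agree on {ShipID, WeightKg} but differ on ETA, so {ShipID, WeightKg} → ETA does not hold.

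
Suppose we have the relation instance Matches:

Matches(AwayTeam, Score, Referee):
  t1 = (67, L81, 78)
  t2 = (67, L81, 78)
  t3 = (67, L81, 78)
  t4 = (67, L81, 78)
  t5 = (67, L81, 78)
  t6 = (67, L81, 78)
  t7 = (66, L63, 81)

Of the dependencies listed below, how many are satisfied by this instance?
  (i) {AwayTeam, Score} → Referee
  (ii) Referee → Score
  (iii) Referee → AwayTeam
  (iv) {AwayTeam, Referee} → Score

4

(i) {AwayTeam, Score} → Referee: every LHS value maps to a single RHS value — holds.
(ii) Referee → Score: every LHS value maps to a single RHS value — holds.
(iii) Referee → AwayTeam: every LHS value maps to a single RHS value — holds.
(iv) {AwayTeam, Referee} → Score: every LHS value maps to a single RHS value — holds.
4 of the 4 dependencies hold.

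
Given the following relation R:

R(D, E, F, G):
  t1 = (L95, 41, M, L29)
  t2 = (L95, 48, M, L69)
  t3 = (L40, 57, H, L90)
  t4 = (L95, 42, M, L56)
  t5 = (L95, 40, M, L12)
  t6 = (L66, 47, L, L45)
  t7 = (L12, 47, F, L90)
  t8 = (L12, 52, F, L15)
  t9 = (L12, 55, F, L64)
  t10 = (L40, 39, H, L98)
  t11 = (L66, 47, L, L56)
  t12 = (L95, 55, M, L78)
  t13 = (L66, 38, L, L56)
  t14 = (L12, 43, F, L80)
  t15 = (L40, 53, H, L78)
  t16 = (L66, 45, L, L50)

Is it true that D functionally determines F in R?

D=L95: rows 1, 2, 4, 5, 12 → F = M, M, M, M, M ✓
D=L40: rows 3, 10, 15 → F = H, H, H ✓
D=L66: rows 6, 11, 13, 16 → F = L, L, L, L ✓
D=L12: rows 7, 8, 9, 14 → F = F, F, F, F ✓
Every D value is associated with a single F value, so D -> F holds.

Yes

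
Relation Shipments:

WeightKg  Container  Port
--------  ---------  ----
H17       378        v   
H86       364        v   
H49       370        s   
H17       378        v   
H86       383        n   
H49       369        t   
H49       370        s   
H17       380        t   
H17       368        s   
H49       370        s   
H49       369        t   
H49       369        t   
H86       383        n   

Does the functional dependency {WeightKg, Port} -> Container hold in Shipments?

(WeightKg=H17, Port=v): 2 rows → Container = 378, 378 ✓
(WeightKg=H86, Port=v): 1 row → Container = 364 ✓
(WeightKg=H49, Port=s): 3 rows → Container = 370, 370, 370 ✓
(WeightKg=H86, Port=n): 2 rows → Container = 383, 383 ✓
(WeightKg=H49, Port=t): 3 rows → Container = 369, 369, 369 ✓
(WeightKg=H17, Port=t): 1 row → Container = 380 ✓
(WeightKg=H17, Port=s): 1 row → Container = 368 ✓
Every {WeightKg, Port} value is associated with a single Container value, so {WeightKg, Port} -> Container holds.

Yes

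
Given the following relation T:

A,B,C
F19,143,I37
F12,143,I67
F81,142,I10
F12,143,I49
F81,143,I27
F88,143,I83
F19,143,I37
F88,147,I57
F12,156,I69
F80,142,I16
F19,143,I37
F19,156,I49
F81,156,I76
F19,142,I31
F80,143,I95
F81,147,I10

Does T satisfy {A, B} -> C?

No

(A=F19, B=143): 3 rows → C = I37, I37, I37 ✓
(A=F12, B=143): 2 rows → C takes values {I67, I49} — violation
(A=F81, B=142): 1 row → C = I10 ✓
(A=F81, B=143): 1 row → C = I27 ✓
(A=F88, B=143): 1 row → C = I83 ✓
(A=F88, B=147): 1 row → C = I57 ✓
(A=F12, B=156): 1 row → C = I69 ✓
(A=F80, B=142): 1 row → C = I16 ✓
(A=F19, B=156): 1 row → C = I49 ✓
(A=F81, B=156): 1 row → C = I76 ✓
(A=F19, B=142): 1 row → C = I31 ✓
(A=F80, B=143): 1 row → C = I95 ✓
(A=F81, B=147): 1 row → C = I10 ✓
Two rows agree on {A, B} but differ on C, so {A, B} -> C does not hold.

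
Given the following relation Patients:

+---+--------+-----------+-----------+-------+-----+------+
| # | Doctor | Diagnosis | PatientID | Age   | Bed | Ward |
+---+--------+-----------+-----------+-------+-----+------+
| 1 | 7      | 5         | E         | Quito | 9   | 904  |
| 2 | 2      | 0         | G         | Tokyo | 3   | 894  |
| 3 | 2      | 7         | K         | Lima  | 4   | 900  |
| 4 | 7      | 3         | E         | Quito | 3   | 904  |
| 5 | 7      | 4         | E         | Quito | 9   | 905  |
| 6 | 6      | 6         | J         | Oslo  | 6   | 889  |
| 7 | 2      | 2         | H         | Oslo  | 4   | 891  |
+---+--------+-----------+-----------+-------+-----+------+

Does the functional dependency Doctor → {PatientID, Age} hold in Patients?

Doctor=7: rows 1, 4, 5 → {PatientID,Age} = (E, Quito), (E, Quito), (E, Quito) ✓
Doctor=2: rows 2, 3, 7 → {PatientID,Age} takes values {(G, Tokyo), (K, Lima), (H, Oslo)} — violation
Doctor=6: row 6 → {PatientID,Age} = (J, Oslo) ✓
Two rows agree on Doctor but differ on {PatientID, Age}, so Doctor → {PatientID, Age} does not hold.

No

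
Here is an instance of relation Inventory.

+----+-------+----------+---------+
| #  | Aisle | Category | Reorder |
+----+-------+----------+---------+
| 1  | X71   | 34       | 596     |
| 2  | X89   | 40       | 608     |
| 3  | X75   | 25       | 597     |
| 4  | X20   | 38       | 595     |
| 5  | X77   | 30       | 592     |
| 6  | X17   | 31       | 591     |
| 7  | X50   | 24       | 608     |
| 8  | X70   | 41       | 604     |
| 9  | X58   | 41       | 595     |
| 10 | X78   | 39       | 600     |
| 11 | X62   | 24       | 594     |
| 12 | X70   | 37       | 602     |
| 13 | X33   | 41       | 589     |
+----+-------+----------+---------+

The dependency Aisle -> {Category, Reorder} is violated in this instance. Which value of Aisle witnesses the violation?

Aisle=X71: row 1 → {Category,Reorder} = (34, 596) ✓
Aisle=X89: row 2 → {Category,Reorder} = (40, 608) ✓
Aisle=X75: row 3 → {Category,Reorder} = (25, 597) ✓
Aisle=X20: row 4 → {Category,Reorder} = (38, 595) ✓
Aisle=X77: row 5 → {Category,Reorder} = (30, 592) ✓
Aisle=X17: row 6 → {Category,Reorder} = (31, 591) ✓
Aisle=X50: row 7 → {Category,Reorder} = (24, 608) ✓
Aisle=X70: rows 8, 12 → {Category,Reorder} takes values {(41, 604), (37, 602)} — violation
Aisle=X58: row 9 → {Category,Reorder} = (41, 595) ✓
Aisle=X78: row 10 → {Category,Reorder} = (39, 600) ✓
Aisle=X62: row 11 → {Category,Reorder} = (24, 594) ✓
Aisle=X33: row 13 → {Category,Reorder} = (41, 589) ✓
The only Aisle value with inconsistent RHS is Aisle=X70.

X70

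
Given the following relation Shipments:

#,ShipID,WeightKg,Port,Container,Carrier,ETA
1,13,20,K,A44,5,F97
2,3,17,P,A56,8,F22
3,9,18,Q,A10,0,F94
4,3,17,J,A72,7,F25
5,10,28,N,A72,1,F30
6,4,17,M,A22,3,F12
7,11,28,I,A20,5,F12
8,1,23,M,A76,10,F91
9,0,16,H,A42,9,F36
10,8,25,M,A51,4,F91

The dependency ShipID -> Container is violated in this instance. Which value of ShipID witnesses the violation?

ShipID=13: row 1 → Container = A44 ✓
ShipID=3: rows 2, 4 → Container takes values {A56, A72} — violation
ShipID=9: row 3 → Container = A10 ✓
ShipID=10: row 5 → Container = A72 ✓
ShipID=4: row 6 → Container = A22 ✓
ShipID=11: row 7 → Container = A20 ✓
ShipID=1: row 8 → Container = A76 ✓
ShipID=0: row 9 → Container = A42 ✓
ShipID=8: row 10 → Container = A51 ✓
The only ShipID value with inconsistent Container is ShipID=3.

3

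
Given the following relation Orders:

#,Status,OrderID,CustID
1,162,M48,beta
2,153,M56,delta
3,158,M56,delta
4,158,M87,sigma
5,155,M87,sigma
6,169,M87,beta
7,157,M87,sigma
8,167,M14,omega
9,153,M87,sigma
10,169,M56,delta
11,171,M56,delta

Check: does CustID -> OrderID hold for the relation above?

CustID=beta: rows 1, 6 → OrderID takes values {M48, M87} — violation
CustID=delta: rows 2, 3, 10, 11 → OrderID = M56, M56, M56, M56 ✓
CustID=sigma: rows 4, 5, 7, 9 → OrderID = M87, M87, M87, M87 ✓
CustID=omega: row 8 → OrderID = M14 ✓
Two rows agree on CustID but differ on OrderID, so CustID -> OrderID does not hold.

No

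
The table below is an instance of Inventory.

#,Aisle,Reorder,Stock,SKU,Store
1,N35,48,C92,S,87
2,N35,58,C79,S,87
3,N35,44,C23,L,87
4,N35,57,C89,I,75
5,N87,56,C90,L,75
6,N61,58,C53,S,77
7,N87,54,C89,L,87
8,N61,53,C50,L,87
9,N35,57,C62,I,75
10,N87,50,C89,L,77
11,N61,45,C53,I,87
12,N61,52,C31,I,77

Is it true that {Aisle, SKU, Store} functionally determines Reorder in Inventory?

No

(Aisle=N35, SKU=S, Store=87): rows 1, 2 → Reorder takes values {48, 58} — violation
(Aisle=N35, SKU=L, Store=87): row 3 → Reorder = 44 ✓
(Aisle=N35, SKU=I, Store=75): rows 4, 9 → Reorder = 57, 57 ✓
(Aisle=N87, SKU=L, Store=75): row 5 → Reorder = 56 ✓
(Aisle=N61, SKU=S, Store=77): row 6 → Reorder = 58 ✓
(Aisle=N87, SKU=L, Store=87): row 7 → Reorder = 54 ✓
(Aisle=N61, SKU=L, Store=87): row 8 → Reorder = 53 ✓
(Aisle=N87, SKU=L, Store=77): row 10 → Reorder = 50 ✓
(Aisle=N61, SKU=I, Store=87): row 11 → Reorder = 45 ✓
(Aisle=N61, SKU=I, Store=77): row 12 → Reorder = 52 ✓
Two rows agree on {Aisle, SKU, Store} but differ on Reorder, so {Aisle, SKU, Store} → Reorder does not hold.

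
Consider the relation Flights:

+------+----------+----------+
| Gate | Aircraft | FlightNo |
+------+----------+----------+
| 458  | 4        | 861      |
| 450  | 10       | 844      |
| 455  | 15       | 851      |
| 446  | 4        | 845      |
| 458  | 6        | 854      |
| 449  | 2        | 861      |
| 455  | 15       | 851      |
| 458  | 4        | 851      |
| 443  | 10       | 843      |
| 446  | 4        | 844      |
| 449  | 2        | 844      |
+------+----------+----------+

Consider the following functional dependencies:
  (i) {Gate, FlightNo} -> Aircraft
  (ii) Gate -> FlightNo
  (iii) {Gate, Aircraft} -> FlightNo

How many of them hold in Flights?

1

(i) {Gate, FlightNo} -> Aircraft: every LHS value maps to a single RHS value — holds.
(ii) Gate -> FlightNo: Gate=458: 3 rows → FlightNo takes values {861, 854, 851} — violation; Gate=446: 2 rows → FlightNo takes values {845, 844} — violation; Gate=449: 2 rows → FlightNo takes values {861, 844} — violation — fails.
(iii) {Gate, Aircraft} -> FlightNo: (Gate=458, Aircraft=4): 2 rows → FlightNo takes values {861, 851} — violation; (Gate=446, Aircraft=4): 2 rows → FlightNo takes values {845, 844} — violation; (Gate=449, Aircraft=2): 2 rows → FlightNo takes values {861, 844} — violation — fails.
1 of the 3 dependencies holds.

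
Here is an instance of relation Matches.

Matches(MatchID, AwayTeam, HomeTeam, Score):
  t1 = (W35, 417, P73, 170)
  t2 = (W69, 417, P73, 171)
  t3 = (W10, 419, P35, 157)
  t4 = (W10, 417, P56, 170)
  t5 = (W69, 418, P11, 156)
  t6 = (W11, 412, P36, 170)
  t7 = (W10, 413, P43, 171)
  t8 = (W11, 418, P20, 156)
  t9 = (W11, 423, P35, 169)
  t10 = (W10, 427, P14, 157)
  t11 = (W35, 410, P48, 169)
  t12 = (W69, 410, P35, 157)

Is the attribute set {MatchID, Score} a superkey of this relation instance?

Rows 3 and 10 have the same {MatchID, Score} value (MatchID=W10, Score=157) but are distinct tuples, so {MatchID, Score} does not determine every attribute — not a superkey.

No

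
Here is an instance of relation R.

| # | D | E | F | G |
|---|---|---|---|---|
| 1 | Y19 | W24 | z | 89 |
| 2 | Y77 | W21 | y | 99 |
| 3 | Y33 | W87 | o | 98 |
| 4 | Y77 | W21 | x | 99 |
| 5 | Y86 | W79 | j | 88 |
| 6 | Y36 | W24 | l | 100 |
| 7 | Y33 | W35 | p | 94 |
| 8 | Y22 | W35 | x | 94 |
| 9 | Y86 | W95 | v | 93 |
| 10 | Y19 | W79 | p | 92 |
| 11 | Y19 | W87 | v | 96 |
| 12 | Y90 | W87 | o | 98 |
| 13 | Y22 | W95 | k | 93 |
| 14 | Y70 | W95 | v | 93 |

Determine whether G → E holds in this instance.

G=89: row 1 → E = W24 ✓
G=99: rows 2, 4 → E = W21, W21 ✓
G=98: rows 3, 12 → E = W87, W87 ✓
G=88: row 5 → E = W79 ✓
G=100: row 6 → E = W24 ✓
G=94: rows 7, 8 → E = W35, W35 ✓
G=93: rows 9, 13, 14 → E = W95, W95, W95 ✓
G=92: row 10 → E = W79 ✓
G=96: row 11 → E = W87 ✓
Every G value is associated with a single E value, so G → E holds.

Yes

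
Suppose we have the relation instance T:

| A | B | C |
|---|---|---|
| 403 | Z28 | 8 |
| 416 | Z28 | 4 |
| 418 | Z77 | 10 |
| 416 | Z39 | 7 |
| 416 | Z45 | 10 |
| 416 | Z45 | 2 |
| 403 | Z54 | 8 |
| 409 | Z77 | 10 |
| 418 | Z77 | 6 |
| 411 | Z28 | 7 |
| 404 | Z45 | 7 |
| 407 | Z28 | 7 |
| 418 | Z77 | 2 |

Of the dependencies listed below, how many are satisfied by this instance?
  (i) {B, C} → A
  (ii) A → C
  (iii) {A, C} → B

(i) {B, C} → A: (B=Z77, C=10): 2 rows → A takes values {418, 409} — violation; (B=Z28, C=7): 2 rows → A takes values {411, 407} — violation — fails.
(ii) A → C: A=416: 4 rows → C takes values {4, 7, 10, 2} — violation; A=418: 3 rows → C takes values {10, 6, 2} — violation — fails.
(iii) {A, C} → B: (A=403, C=8): 2 rows → B takes values {Z28, Z54} — violation — fails.
None of the 3 dependencies hold.

0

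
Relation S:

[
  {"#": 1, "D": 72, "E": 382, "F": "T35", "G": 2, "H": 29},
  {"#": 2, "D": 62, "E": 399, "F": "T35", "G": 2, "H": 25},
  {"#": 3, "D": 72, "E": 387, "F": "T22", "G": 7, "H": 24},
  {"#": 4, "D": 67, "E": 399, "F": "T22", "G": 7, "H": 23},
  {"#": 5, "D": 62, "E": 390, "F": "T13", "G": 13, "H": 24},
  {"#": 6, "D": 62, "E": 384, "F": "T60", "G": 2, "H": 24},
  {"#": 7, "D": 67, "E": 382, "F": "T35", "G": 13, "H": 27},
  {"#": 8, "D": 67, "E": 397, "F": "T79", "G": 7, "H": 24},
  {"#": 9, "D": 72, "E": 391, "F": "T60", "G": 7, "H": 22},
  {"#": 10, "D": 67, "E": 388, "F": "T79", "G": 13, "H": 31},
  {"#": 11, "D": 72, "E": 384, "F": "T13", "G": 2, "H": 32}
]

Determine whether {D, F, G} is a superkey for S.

All 11 rows have distinct {D, F, G} values, so {D, F, G} → (all attributes) holds and {D, F, G} is a superkey.

Yes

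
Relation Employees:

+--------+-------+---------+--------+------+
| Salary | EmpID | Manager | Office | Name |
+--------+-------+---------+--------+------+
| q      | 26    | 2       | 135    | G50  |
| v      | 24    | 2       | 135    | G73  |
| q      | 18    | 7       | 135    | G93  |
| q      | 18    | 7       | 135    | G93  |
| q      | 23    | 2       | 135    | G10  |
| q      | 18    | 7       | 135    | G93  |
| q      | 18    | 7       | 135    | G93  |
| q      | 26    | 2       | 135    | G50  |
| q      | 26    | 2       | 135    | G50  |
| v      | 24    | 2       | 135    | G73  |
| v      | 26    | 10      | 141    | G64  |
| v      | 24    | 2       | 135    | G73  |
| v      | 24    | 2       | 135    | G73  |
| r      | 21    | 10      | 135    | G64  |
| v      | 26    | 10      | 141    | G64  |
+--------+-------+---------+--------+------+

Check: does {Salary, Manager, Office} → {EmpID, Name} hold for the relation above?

(Salary=q, Manager=2, Office=135): 4 rows → {EmpID,Name} takes values {(26, G50), (23, G10)} — violation
(Salary=v, Manager=2, Office=135): 4 rows → {EmpID,Name} = (24, G73), (24, G73), (24, G73), (24, G73) ✓
(Salary=q, Manager=7, Office=135): 4 rows → {EmpID,Name} = (18, G93), (18, G93), (18, G93), (18, G93) ✓
(Salary=v, Manager=10, Office=141): 2 rows → {EmpID,Name} = (26, G64), (26, G64) ✓
(Salary=r, Manager=10, Office=135): 1 row → {EmpID,Name} = (21, G64) ✓
Two rows agree on {Salary, Manager, Office} but differ on {EmpID, Name}, so {Salary, Manager, Office} → {EmpID, Name} does not hold.

No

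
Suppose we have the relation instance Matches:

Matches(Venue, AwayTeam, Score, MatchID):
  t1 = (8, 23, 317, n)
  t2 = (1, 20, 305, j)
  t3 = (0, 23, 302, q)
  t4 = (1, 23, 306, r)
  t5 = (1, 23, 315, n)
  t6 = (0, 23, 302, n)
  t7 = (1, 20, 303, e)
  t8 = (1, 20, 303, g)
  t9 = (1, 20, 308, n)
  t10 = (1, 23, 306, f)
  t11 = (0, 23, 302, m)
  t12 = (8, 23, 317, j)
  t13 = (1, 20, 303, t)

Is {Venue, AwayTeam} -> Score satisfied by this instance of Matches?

(Venue=8, AwayTeam=23): rows 1, 12 → Score = 317, 317 ✓
(Venue=1, AwayTeam=20): rows 2, 7, 8, 9, 13 → Score takes values {305, 303, 308} — violation
(Venue=0, AwayTeam=23): rows 3, 6, 11 → Score = 302, 302, 302 ✓
(Venue=1, AwayTeam=23): rows 4, 5, 10 → Score takes values {306, 315} — violation
Two rows agree on {Venue, AwayTeam} but differ on Score, so {Venue, AwayTeam} -> Score does not hold.

No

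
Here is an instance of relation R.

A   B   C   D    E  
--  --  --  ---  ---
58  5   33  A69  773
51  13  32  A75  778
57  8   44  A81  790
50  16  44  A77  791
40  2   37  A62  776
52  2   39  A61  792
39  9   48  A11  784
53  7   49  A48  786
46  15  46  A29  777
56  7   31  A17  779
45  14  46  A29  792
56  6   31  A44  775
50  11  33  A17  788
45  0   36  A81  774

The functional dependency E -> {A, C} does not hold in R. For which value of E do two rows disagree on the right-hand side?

E=773: 1 row → {A,C} = (58, 33) ✓
E=778: 1 row → {A,C} = (51, 32) ✓
E=790: 1 row → {A,C} = (57, 44) ✓
E=791: 1 row → {A,C} = (50, 44) ✓
E=776: 1 row → {A,C} = (40, 37) ✓
E=792: 2 rows → {A,C} takes values {(52, 39), (45, 46)} — violation
E=784: 1 row → {A,C} = (39, 48) ✓
E=786: 1 row → {A,C} = (53, 49) ✓
E=777: 1 row → {A,C} = (46, 46) ✓
E=779: 1 row → {A,C} = (56, 31) ✓
E=775: 1 row → {A,C} = (56, 31) ✓
E=788: 1 row → {A,C} = (50, 33) ✓
E=774: 1 row → {A,C} = (45, 36) ✓
The only E value with inconsistent RHS is E=792.

792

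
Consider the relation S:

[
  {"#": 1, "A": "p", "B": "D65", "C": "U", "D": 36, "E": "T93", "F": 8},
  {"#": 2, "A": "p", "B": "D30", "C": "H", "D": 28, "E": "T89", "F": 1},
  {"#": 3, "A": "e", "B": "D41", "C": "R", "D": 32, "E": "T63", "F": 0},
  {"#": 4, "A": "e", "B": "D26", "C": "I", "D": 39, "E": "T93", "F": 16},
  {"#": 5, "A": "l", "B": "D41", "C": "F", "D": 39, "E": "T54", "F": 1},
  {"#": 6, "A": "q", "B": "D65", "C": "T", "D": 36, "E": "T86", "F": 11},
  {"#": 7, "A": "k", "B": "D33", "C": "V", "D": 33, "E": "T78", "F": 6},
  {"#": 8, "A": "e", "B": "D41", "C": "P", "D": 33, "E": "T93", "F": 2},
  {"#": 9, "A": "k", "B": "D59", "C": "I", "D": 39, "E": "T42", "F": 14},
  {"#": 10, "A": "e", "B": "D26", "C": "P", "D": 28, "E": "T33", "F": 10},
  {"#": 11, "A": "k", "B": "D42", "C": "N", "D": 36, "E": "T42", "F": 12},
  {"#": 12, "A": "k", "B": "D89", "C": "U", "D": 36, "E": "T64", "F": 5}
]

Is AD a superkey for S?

No

Rows 11 and 12 have the same AD value (A=k, D=36) but are distinct tuples, so AD does not determine every attribute — not a superkey.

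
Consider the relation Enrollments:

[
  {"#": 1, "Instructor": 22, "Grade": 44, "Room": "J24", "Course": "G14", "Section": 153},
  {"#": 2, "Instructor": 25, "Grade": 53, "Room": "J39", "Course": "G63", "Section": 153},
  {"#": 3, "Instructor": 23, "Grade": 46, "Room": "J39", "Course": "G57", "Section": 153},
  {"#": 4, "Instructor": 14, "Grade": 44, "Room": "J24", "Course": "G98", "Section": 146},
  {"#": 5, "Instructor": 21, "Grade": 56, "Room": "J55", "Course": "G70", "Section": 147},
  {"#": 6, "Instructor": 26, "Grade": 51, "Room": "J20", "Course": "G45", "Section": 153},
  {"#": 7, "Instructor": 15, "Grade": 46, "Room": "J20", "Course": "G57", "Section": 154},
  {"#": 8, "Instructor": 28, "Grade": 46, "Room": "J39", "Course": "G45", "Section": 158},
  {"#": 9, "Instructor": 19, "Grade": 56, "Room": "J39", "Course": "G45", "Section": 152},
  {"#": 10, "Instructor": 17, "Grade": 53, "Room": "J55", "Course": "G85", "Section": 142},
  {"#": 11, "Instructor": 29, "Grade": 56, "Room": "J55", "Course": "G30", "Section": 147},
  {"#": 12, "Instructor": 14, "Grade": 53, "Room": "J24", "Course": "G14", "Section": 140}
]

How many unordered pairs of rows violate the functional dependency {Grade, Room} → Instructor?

3

(Grade=44, Room=J24): violating pairs (1,4) — 1 pair.
(Grade=46, Room=J39): violating pairs (3,8) — 1 pair.
(Grade=56, Room=J55): violating pairs (5,11) — 1 pair.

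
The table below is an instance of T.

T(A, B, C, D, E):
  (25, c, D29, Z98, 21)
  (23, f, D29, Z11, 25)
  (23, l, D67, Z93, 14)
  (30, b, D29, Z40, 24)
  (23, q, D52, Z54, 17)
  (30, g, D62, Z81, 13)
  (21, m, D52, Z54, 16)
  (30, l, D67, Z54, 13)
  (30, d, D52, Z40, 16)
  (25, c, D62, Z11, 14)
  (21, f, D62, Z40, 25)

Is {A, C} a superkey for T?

Yes

All 11 rows have distinct {A, C} values, so {A, C} → (all attributes) holds and {A, C} is a superkey.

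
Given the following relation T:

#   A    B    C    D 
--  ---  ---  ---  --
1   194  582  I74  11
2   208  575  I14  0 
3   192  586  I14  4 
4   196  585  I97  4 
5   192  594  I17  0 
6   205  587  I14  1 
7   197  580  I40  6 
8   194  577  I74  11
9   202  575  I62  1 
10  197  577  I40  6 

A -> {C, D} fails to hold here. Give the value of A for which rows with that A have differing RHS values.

192

A=194: rows 1, 8 → {C,D} = (I74, 11), (I74, 11) ✓
A=208: row 2 → {C,D} = (I14, 0) ✓
A=192: rows 3, 5 → {C,D} takes values {(I14, 4), (I17, 0)} — violation
A=196: row 4 → {C,D} = (I97, 4) ✓
A=205: row 6 → {C,D} = (I14, 1) ✓
A=197: rows 7, 10 → {C,D} = (I40, 6), (I40, 6) ✓
A=202: row 9 → {C,D} = (I62, 1) ✓
The only A value with inconsistent RHS is A=192.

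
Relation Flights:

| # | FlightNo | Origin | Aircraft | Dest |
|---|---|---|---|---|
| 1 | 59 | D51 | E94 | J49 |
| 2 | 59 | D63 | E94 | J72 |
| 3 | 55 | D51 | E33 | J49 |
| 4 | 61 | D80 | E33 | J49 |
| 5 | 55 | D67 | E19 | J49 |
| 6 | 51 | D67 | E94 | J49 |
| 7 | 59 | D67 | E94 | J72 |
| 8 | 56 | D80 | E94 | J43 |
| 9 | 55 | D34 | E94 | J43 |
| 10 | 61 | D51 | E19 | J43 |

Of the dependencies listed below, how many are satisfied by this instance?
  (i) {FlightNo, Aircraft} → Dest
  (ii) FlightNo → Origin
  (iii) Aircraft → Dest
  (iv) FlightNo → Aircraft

0

(i) {FlightNo, Aircraft} → Dest: (FlightNo=59, Aircraft=E94): rows 1, 2, 7 → Dest takes values {J49, J72} — violation — fails.
(ii) FlightNo → Origin: FlightNo=59: rows 1, 2, 7 → Origin takes values {D51, D63, D67} — violation; FlightNo=55: rows 3, 5, 9 → Origin takes values {D51, D67, D34} — violation; FlightNo=61: rows 4, 10 → Origin takes values {D80, D51} — violation — fails.
(iii) Aircraft → Dest: Aircraft=E94: rows 1, 2, 6, 7, 8, 9 → Dest takes values {J49, J72, J43} — violation; Aircraft=E19: rows 5, 10 → Dest takes values {J49, J43} — violation — fails.
(iv) FlightNo → Aircraft: FlightNo=55: rows 3, 5, 9 → Aircraft takes values {E33, E19, E94} — violation; FlightNo=61: rows 4, 10 → Aircraft takes values {E33, E19} — violation — fails.
None of the 4 dependencies hold.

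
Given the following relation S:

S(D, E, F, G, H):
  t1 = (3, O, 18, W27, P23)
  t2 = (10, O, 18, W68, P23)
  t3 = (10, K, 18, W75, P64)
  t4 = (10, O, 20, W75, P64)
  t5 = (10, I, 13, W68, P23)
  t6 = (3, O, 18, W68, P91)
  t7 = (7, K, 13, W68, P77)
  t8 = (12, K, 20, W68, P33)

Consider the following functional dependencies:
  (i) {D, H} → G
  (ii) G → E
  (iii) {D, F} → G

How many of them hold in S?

(i) {D, H} → G: every LHS value maps to a single RHS value — holds.
(ii) G → E: G=W68: rows 2, 5, 6, 7, 8 → E takes values {O, I, K} — violation; G=W75: rows 3, 4 → E takes values {K, O} — violation — fails.
(iii) {D, F} → G: (D=3, F=18): rows 1, 6 → G takes values {W27, W68} — violation; (D=10, F=18): rows 2, 3 → G takes values {W68, W75} — violation — fails.
1 of the 3 dependencies holds.

1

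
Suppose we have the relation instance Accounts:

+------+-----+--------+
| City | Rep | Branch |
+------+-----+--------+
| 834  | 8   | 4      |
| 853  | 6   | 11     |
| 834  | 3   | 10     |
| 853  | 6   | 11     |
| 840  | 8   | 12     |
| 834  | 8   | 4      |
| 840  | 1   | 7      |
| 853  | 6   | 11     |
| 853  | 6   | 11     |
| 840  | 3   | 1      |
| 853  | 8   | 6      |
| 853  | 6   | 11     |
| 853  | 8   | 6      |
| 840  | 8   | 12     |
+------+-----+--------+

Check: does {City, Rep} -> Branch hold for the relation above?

Yes

(City=834, Rep=8): 2 rows → Branch = 4, 4 ✓
(City=853, Rep=6): 5 rows → Branch = 11, 11, 11, 11, 11 ✓
(City=834, Rep=3): 1 row → Branch = 10 ✓
(City=840, Rep=8): 2 rows → Branch = 12, 12 ✓
(City=840, Rep=1): 1 row → Branch = 7 ✓
(City=840, Rep=3): 1 row → Branch = 1 ✓
(City=853, Rep=8): 2 rows → Branch = 6, 6 ✓
Every {City, Rep} value is associated with a single Branch value, so {City, Rep} -> Branch holds.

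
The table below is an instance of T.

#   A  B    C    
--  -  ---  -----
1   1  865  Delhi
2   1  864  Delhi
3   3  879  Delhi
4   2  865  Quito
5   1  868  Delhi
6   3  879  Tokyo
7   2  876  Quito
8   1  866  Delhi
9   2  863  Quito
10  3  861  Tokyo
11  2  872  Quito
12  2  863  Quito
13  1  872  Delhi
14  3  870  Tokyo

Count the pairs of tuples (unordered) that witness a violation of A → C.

3

A=1: all 5 rows agree on C — 0 pairs.
A=3: violating pairs (3,6), (3,10), (3,14) — 3 pairs.
A=2: all 5 rows agree on C — 0 pairs.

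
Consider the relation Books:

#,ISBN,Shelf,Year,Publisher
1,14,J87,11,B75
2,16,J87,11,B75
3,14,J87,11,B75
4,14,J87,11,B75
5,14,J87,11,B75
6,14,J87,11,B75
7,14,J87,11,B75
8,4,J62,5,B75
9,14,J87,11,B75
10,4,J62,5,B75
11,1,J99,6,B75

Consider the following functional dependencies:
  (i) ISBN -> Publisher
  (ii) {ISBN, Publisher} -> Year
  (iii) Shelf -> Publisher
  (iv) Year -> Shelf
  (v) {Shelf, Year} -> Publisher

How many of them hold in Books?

5

(i) ISBN -> Publisher: every LHS value maps to a single RHS value — holds.
(ii) {ISBN, Publisher} -> Year: every LHS value maps to a single RHS value — holds.
(iii) Shelf -> Publisher: every LHS value maps to a single RHS value — holds.
(iv) Year -> Shelf: every LHS value maps to a single RHS value — holds.
(v) {Shelf, Year} -> Publisher: every LHS value maps to a single RHS value — holds.
5 of the 5 dependencies hold.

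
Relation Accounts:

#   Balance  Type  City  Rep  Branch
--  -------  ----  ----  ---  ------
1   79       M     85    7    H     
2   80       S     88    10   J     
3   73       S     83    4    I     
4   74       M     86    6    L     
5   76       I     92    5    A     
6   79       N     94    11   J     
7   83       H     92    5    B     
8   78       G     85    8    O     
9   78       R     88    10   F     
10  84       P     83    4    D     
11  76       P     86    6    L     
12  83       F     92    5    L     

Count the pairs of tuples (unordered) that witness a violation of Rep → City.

0

Rep=10: all 2 rows agree on City — 0 pairs.
Rep=4: all 2 rows agree on City — 0 pairs.
Rep=6: all 2 rows agree on City — 0 pairs.
Rep=5: all 3 rows agree on City — 0 pairs.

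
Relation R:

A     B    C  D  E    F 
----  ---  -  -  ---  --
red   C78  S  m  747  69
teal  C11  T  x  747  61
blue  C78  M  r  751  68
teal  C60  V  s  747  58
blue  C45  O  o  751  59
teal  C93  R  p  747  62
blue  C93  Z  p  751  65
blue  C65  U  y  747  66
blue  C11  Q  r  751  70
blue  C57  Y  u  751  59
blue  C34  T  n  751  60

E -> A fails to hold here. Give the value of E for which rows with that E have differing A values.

E=747: 5 rows → A takes values {red, teal, blue} — violation
E=751: 6 rows → A = blue, blue, blue, blue, blue, blue ✓
The only E value with inconsistent A is E=747.

747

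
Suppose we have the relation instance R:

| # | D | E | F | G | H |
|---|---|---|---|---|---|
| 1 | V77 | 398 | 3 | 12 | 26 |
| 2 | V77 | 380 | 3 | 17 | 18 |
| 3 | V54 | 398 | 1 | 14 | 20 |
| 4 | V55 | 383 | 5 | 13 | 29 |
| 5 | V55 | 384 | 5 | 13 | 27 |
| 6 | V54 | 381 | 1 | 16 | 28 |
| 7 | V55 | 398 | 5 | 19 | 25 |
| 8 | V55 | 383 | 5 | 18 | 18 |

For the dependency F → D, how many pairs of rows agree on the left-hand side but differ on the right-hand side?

0

F=3: all 2 rows agree on D — 0 pairs.
F=1: all 2 rows agree on D — 0 pairs.
F=5: all 4 rows agree on D — 0 pairs.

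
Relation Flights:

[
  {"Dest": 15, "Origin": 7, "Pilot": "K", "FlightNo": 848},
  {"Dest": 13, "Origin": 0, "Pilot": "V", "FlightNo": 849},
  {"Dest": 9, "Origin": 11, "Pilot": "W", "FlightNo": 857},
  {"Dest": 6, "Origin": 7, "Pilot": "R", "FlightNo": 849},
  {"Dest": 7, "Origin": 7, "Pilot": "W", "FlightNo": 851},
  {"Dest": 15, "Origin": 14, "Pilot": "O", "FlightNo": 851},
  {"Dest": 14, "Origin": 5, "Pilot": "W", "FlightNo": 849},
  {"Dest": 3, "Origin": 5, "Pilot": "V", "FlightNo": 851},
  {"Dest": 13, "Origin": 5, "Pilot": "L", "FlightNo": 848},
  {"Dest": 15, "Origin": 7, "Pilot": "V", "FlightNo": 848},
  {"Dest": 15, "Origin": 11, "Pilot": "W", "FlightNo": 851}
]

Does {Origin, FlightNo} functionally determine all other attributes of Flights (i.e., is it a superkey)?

No

Two distinct rows share (Origin=7, FlightNo=848), so {Origin, FlightNo} does not determine every attribute — not a superkey.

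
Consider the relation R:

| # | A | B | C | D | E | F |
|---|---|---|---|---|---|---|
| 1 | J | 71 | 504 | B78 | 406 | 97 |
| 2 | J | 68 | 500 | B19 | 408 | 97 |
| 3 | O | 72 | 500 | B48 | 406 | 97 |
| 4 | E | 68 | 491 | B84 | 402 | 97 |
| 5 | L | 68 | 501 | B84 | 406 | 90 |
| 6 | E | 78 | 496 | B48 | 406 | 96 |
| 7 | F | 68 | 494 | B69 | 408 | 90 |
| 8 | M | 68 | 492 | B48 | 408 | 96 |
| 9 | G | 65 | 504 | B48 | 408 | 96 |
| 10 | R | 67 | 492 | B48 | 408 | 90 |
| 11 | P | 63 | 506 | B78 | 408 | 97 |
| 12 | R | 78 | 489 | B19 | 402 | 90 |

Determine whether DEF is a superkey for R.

Rows 8 and 9 have the same DEF value (D=B48, E=408, F=96) but are distinct tuples, so DEF does not determine every attribute — not a superkey.

No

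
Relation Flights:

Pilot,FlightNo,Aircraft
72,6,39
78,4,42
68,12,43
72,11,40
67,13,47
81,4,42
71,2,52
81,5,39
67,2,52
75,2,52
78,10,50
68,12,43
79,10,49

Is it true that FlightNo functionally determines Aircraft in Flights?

No

FlightNo=6: 1 row → Aircraft = 39 ✓
FlightNo=4: 2 rows → Aircraft = 42, 42 ✓
FlightNo=12: 2 rows → Aircraft = 43, 43 ✓
FlightNo=11: 1 row → Aircraft = 40 ✓
FlightNo=13: 1 row → Aircraft = 47 ✓
FlightNo=2: 3 rows → Aircraft = 52, 52, 52 ✓
FlightNo=5: 1 row → Aircraft = 39 ✓
FlightNo=10: 2 rows → Aircraft takes values {50, 49} — violation
Two rows agree on FlightNo but differ on Aircraft, so FlightNo → Aircraft does not hold.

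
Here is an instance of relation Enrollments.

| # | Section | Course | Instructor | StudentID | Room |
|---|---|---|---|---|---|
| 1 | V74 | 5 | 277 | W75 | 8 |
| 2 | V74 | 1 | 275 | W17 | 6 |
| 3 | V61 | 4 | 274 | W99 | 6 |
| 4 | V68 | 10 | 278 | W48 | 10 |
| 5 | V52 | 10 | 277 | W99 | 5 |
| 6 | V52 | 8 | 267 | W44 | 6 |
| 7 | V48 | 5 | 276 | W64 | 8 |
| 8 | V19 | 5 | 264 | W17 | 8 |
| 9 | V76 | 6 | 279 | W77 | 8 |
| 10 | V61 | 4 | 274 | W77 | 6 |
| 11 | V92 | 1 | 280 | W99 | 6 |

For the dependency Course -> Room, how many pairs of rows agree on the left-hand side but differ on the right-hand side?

1

Course=5: all 3 rows agree on Room — 0 pairs.
Course=1: all 2 rows agree on Room — 0 pairs.
Course=4: all 2 rows agree on Room — 0 pairs.
Course=10: violating pairs (4,5) — 1 pair.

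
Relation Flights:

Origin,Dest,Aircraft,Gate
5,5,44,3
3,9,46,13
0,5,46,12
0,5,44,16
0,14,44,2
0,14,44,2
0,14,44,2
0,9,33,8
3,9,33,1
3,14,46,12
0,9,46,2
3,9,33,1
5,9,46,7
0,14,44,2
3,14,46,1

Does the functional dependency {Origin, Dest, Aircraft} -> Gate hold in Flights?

No

(Origin=5, Dest=5, Aircraft=44): 1 row → Gate = 3 ✓
(Origin=3, Dest=9, Aircraft=46): 1 row → Gate = 13 ✓
(Origin=0, Dest=5, Aircraft=46): 1 row → Gate = 12 ✓
(Origin=0, Dest=5, Aircraft=44): 1 row → Gate = 16 ✓
(Origin=0, Dest=14, Aircraft=44): 4 rows → Gate = 2, 2, 2, 2 ✓
(Origin=0, Dest=9, Aircraft=33): 1 row → Gate = 8 ✓
(Origin=3, Dest=9, Aircraft=33): 2 rows → Gate = 1, 1 ✓
(Origin=3, Dest=14, Aircraft=46): 2 rows → Gate takes values {12, 1} — violation
(Origin=0, Dest=9, Aircraft=46): 1 row → Gate = 2 ✓
(Origin=5, Dest=9, Aircraft=46): 1 row → Gate = 7 ✓
Two rows agree on {Origin, Dest, Aircraft} but differ on Gate, so {Origin, Dest, Aircraft} -> Gate does not hold.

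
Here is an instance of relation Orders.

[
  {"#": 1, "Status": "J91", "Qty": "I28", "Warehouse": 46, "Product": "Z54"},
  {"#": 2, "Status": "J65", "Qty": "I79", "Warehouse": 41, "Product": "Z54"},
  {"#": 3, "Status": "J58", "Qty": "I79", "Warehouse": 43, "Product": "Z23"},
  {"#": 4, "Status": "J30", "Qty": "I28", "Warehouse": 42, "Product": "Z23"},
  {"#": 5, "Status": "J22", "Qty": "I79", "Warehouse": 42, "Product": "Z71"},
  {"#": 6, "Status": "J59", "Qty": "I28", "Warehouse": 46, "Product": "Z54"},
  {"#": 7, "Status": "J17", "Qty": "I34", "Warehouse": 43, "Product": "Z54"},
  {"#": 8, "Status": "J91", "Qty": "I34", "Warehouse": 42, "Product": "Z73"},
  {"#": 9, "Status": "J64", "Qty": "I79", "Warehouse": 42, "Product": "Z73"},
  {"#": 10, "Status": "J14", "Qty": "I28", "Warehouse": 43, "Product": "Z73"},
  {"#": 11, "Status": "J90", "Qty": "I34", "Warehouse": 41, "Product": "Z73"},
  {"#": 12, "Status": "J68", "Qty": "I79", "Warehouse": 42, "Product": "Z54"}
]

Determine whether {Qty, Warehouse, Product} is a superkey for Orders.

No

Rows 1 and 6 have the same {Qty, Warehouse, Product} value (Qty=I28, Warehouse=46, Product=Z54) but are distinct tuples, so {Qty, Warehouse, Product} does not determine every attribute — not a superkey.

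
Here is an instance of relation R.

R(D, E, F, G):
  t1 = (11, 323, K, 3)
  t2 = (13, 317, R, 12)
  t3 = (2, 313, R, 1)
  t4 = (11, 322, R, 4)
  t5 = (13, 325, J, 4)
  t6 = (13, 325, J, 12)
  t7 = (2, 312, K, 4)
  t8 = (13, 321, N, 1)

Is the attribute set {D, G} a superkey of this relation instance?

Rows 2 and 6 have the same {D, G} value (D=13, G=12) but are distinct tuples, so {D, G} does not determine every attribute — not a superkey.

No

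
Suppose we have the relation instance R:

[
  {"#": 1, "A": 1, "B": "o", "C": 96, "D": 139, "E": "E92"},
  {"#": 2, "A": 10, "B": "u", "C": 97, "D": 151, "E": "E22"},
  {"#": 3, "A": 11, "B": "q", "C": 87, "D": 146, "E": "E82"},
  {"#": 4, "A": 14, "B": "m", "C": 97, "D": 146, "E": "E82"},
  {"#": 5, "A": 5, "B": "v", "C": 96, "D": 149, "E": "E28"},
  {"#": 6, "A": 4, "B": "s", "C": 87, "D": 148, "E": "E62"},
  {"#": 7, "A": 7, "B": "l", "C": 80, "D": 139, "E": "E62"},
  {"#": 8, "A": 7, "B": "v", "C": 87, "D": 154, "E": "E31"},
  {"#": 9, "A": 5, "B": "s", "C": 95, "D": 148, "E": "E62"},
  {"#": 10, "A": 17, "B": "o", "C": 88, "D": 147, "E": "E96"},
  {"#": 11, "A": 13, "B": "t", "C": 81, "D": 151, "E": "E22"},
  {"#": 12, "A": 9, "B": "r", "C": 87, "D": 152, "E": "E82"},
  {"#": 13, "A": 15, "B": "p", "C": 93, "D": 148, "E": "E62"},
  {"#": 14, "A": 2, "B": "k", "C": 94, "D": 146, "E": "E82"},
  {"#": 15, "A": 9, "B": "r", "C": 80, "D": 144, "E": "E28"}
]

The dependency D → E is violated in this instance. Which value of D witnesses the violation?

D=139: rows 1, 7 → E takes values {E92, E62} — violation
D=151: rows 2, 11 → E = E22, E22 ✓
D=146: rows 3, 4, 14 → E = E82, E82, E82 ✓
D=149: row 5 → E = E28 ✓
D=148: rows 6, 9, 13 → E = E62, E62, E62 ✓
D=154: row 8 → E = E31 ✓
D=147: row 10 → E = E96 ✓
D=152: row 12 → E = E82 ✓
D=144: row 15 → E = E28 ✓
The only D value with inconsistent E is D=139.

139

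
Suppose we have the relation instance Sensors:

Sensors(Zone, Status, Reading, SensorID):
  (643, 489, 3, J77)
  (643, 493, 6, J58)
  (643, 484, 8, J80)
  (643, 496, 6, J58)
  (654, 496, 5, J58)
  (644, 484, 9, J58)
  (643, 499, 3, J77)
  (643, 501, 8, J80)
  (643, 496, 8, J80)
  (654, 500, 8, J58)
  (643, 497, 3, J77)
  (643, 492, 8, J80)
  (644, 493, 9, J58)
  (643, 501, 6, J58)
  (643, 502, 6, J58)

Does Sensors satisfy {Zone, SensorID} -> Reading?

(Zone=643, SensorID=J77): 3 rows → Reading = 3, 3, 3 ✓
(Zone=643, SensorID=J58): 4 rows → Reading = 6, 6, 6, 6 ✓
(Zone=643, SensorID=J80): 4 rows → Reading = 8, 8, 8, 8 ✓
(Zone=654, SensorID=J58): 2 rows → Reading takes values {5, 8} — violation
(Zone=644, SensorID=J58): 2 rows → Reading = 9, 9 ✓
Two rows agree on {Zone, SensorID} but differ on Reading, so {Zone, SensorID} -> Reading does not hold.

No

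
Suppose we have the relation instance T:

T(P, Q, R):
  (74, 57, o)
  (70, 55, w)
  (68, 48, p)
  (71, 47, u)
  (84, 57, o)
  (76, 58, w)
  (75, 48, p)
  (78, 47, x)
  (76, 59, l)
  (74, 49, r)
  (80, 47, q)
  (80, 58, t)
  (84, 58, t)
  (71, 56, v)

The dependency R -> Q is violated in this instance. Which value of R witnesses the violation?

R=o: 2 rows → Q = 57, 57 ✓
R=w: 2 rows → Q takes values {55, 58} — violation
R=p: 2 rows → Q = 48, 48 ✓
R=u: 1 row → Q = 47 ✓
R=x: 1 row → Q = 47 ✓
R=l: 1 row → Q = 59 ✓
R=r: 1 row → Q = 49 ✓
R=q: 1 row → Q = 47 ✓
R=t: 2 rows → Q = 58, 58 ✓
R=v: 1 row → Q = 56 ✓
The only R value with inconsistent Q is R=w.

w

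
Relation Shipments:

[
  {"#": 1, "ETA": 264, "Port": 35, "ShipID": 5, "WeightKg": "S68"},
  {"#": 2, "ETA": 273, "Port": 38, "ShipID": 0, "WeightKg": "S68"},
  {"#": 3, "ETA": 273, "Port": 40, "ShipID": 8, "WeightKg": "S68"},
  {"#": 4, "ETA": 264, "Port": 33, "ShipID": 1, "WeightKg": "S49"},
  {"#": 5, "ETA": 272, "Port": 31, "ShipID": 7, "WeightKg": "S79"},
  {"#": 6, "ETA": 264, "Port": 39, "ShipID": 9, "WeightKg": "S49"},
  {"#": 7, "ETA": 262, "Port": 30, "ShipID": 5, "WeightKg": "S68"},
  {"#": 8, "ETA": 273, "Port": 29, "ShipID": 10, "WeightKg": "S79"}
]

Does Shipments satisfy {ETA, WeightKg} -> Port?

No

(ETA=264, WeightKg=S68): row 1 → Port = 35 ✓
(ETA=273, WeightKg=S68): rows 2, 3 → Port takes values {38, 40} — violation
(ETA=264, WeightKg=S49): rows 4, 6 → Port takes values {33, 39} — violation
(ETA=272, WeightKg=S79): row 5 → Port = 31 ✓
(ETA=262, WeightKg=S68): row 7 → Port = 30 ✓
(ETA=273, WeightKg=S79): row 8 → Port = 29 ✓
Two rows agree on {ETA, WeightKg} but differ on Port, so {ETA, WeightKg} -> Port does not hold.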